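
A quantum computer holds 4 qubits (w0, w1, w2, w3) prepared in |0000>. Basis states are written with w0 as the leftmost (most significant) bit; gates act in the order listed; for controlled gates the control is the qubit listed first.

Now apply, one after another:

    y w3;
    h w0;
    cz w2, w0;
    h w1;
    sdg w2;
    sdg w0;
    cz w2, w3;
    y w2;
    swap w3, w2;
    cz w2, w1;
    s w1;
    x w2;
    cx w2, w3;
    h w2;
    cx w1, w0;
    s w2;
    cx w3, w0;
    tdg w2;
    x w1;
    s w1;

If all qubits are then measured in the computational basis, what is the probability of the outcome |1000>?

A full measurement returns |1000> with probability 0.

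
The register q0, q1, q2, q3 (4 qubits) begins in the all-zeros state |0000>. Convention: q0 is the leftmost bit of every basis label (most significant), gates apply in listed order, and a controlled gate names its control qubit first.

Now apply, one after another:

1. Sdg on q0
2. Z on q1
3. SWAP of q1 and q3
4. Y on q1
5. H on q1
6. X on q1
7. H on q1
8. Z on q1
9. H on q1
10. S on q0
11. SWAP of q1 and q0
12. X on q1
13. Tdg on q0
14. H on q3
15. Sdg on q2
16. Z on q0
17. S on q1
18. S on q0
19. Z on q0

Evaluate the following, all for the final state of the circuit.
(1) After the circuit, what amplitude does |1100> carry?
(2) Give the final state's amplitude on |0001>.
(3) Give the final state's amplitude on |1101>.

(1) The amplitude on |1100> is exp(I*pi/4)/2. Key observation: steps 5-8 multiply out to the identity, so the circuit reduces to the remaining gates.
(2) The amplitude on |0001> is 0.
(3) The final state's coefficient on |1101> equals exp(I*pi/4)/2.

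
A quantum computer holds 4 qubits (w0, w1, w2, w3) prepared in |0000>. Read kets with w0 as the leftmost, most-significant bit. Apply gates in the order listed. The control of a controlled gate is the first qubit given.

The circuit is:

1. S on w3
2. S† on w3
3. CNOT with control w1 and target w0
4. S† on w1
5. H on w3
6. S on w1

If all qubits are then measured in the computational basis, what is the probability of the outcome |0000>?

The probability of measuring |0000> is 1/2. Key observation: gates 1-2 undo each other exactly, leaving only the rest of the circuit to track.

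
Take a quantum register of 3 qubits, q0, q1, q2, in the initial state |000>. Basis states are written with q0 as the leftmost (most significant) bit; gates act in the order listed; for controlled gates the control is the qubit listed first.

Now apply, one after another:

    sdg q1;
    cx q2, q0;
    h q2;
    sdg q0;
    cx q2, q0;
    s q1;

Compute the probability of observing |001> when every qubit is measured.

Outcome |001> occurs with probability 0.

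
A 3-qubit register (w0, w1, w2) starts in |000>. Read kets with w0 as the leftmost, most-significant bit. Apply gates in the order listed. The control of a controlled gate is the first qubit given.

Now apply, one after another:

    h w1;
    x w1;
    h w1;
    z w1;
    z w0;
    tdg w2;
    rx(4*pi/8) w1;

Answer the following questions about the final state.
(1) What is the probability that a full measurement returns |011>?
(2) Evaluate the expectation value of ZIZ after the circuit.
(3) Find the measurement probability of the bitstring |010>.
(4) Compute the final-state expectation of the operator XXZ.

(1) Outcome |011> occurs with probability 0. Key observation: the block from step 1 through step 4 cancels to the identity and can be dropped.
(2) The observable ZIZ averages to 1.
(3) The probability of measuring |010> is 1/2.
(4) In the final state, XXZ has expectation 0.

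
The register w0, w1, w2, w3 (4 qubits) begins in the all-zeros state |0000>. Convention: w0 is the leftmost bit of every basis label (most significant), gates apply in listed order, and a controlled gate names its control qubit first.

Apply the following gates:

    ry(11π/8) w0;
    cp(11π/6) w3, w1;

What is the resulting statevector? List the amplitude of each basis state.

The final amplitudes are -cos(5*pi/16) on |0000>, sin(5*pi/16) on |1000>, and 0 on every other basis state.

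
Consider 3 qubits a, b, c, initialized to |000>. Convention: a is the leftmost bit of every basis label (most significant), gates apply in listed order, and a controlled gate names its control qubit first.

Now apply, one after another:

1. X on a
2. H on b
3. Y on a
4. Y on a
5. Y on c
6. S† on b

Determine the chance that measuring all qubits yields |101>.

The probability of measuring |101> is 1/2.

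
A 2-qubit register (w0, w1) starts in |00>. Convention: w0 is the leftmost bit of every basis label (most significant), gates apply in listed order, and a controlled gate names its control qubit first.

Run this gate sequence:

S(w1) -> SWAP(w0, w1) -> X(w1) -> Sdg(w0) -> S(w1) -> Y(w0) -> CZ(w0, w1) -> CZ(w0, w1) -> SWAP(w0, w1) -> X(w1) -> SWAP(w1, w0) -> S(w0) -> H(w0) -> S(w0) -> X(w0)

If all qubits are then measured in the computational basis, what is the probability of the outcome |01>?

Outcome |01> occurs with probability 1/2.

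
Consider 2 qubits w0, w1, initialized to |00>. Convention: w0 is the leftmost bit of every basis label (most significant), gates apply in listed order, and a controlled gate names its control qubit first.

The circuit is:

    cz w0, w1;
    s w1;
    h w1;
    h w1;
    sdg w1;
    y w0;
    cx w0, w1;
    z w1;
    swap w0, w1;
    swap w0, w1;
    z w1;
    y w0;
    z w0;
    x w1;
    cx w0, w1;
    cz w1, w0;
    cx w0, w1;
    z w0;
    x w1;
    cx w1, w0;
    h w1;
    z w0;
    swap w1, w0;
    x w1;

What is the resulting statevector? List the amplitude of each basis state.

The final amplitudes are -sqrt(2)/2 on |00>, 0 on |01>, sqrt(2)/2 on |10>, 0 on |11>.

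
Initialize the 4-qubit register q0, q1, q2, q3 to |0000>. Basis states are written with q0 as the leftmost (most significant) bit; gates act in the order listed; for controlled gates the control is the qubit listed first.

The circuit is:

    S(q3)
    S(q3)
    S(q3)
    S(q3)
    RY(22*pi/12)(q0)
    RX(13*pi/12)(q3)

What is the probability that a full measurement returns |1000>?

A full measurement returns |1000> with probability -sqrt(3)/8 - sqrt(6)/32 + sqrt(2)/32 + 1/4. Key observation: gates 1-4 undo each other exactly, leaving only the rest of the circuit to track.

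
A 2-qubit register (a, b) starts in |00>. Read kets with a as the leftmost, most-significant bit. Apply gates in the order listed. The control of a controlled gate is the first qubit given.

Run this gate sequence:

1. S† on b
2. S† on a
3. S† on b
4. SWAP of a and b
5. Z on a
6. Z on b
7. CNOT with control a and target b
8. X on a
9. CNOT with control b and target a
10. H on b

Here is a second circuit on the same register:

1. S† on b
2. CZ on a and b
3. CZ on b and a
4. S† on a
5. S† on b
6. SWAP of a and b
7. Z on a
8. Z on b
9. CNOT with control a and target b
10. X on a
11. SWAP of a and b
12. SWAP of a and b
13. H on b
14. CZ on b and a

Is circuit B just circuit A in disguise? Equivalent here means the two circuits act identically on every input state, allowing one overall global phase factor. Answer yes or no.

No, they are not equivalent — no single phase factor reconciles the two unitaries.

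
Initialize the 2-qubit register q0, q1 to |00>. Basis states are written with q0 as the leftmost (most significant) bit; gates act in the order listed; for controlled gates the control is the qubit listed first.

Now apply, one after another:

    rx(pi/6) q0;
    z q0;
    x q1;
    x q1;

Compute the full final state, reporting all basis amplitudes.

The resulting statevector has amplitude sqrt(2)/4 + sqrt(6)/4 on |00>, 0 on |01>, I*(-sqrt(2) + sqrt(6))/4 on |10>, 0 on |11>. Key observation: the block from step 3 through step 4 cancels to the identity and can be dropped.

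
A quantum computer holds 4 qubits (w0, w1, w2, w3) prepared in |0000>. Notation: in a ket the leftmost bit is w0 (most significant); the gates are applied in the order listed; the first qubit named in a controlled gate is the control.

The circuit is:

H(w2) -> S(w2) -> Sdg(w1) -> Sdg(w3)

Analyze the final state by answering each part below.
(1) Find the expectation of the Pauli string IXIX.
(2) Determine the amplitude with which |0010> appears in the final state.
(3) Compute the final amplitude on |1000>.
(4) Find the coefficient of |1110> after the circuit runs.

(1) The expectation value of IXIX is 0.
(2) The amplitude on |0010> is sqrt(2)*I/2.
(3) The final state's coefficient on |1000> equals 0.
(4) The final state's coefficient on |1110> equals 0.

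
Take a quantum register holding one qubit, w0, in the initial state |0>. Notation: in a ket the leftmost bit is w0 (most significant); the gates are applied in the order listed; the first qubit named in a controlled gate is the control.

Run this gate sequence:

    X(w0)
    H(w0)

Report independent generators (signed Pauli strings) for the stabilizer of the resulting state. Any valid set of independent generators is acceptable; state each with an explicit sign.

One valid set of independent stabilizer generators is -X (any independent generating set of the same group is equally correct).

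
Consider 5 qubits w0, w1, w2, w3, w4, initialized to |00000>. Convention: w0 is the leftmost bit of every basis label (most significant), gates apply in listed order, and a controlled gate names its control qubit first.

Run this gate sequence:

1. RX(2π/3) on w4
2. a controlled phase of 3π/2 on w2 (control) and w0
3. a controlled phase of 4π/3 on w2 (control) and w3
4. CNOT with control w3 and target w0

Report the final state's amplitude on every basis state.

The final amplitudes are 1/2 on |00000>, -sqrt(3)*I/2 on |00001>, and 0 on every other basis state.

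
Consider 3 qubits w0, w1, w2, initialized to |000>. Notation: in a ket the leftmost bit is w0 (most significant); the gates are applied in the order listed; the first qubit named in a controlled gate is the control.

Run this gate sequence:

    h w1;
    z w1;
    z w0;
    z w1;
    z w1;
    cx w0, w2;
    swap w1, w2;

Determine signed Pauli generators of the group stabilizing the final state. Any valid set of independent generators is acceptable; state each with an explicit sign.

The final state is stabilized by the group generated by -IIX, +ZII, +IZI; other independent generating sets are equally valid.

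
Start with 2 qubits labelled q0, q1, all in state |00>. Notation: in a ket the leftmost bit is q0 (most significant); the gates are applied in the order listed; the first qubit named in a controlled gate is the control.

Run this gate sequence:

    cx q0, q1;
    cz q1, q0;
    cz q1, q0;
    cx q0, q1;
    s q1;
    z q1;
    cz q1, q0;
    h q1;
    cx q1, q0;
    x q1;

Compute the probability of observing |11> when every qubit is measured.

The probability of measuring |11> is 0. Key observation: steps 1-4 multiply out to the identity, so the circuit reduces to the remaining gates.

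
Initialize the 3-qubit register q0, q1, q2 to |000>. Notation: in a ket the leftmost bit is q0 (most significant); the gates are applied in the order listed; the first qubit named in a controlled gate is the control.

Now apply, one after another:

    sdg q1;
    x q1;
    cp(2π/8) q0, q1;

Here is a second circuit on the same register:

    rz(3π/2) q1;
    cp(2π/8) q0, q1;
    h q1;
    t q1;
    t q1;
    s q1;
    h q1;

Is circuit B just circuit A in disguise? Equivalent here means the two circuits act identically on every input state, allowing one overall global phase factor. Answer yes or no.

No — the two circuits implement different unitaries, even allowing a global phase.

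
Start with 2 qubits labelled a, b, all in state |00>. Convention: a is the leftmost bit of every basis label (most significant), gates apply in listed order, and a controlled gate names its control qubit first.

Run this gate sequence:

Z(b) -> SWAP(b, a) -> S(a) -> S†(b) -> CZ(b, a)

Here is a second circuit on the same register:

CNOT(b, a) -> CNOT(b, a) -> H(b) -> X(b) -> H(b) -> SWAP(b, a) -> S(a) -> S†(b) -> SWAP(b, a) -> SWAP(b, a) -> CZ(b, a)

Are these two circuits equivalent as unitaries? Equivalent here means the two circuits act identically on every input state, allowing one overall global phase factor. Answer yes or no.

Yes — the two circuits implement the same unitary up to a global phase.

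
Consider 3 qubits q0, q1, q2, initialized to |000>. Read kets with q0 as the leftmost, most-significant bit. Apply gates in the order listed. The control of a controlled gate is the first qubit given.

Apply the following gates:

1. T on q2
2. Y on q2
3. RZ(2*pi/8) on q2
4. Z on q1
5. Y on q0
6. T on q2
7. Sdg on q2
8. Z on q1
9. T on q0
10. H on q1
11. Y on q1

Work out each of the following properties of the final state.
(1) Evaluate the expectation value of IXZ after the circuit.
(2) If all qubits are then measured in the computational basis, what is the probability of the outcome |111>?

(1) The expectation value of IXZ is 1.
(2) Outcome |111> occurs with probability 1/2.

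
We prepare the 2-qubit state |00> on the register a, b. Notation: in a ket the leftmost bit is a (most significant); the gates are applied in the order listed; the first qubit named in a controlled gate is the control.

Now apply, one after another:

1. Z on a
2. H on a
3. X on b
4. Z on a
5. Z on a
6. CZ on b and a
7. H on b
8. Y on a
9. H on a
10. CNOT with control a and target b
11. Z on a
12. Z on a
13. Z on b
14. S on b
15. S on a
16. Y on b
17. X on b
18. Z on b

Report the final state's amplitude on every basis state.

After the circuit, the state carries amplitude -sqrt(2)/2 on |00>, -sqrt(2)*I/2 on |01>, 0 on |10>, 0 on |11>.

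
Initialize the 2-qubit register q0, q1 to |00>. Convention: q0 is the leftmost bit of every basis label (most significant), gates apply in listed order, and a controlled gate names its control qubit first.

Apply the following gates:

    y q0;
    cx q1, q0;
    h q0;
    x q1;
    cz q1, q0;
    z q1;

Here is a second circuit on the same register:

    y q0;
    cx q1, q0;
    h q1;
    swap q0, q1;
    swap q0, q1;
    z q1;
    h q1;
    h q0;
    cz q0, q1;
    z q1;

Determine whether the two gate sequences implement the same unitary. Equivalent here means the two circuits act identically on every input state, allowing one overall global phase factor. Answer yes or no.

Yes — the two circuits implement the same unitary up to a global phase.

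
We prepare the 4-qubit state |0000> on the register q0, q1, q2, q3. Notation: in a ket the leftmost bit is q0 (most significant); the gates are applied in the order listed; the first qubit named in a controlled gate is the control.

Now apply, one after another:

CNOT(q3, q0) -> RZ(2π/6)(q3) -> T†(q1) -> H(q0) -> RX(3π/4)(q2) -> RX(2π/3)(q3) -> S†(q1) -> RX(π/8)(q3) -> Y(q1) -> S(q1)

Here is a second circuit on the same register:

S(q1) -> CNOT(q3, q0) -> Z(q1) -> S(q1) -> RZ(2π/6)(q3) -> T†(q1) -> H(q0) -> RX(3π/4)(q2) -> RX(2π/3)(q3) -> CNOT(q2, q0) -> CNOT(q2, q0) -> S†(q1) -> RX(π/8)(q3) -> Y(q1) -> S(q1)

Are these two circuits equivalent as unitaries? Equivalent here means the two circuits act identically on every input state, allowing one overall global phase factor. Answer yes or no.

Yes: on every input state the two circuits agree up to one overall phase factor.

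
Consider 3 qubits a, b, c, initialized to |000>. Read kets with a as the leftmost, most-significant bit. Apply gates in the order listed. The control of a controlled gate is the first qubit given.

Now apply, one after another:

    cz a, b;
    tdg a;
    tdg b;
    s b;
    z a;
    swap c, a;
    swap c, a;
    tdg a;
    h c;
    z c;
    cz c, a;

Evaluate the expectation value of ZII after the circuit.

In the final state, ZII has expectation 1. Key observation: gates 6-7 undo each other exactly, leaving only the rest of the circuit to track.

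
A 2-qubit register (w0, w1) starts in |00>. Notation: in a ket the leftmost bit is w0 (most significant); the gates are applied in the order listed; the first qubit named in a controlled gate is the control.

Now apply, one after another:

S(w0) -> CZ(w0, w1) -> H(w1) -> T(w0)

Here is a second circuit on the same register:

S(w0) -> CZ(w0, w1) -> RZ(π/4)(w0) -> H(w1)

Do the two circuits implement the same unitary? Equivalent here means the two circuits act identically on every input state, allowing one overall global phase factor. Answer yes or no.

Yes, they are equivalent — the unitaries differ by at most a global phase.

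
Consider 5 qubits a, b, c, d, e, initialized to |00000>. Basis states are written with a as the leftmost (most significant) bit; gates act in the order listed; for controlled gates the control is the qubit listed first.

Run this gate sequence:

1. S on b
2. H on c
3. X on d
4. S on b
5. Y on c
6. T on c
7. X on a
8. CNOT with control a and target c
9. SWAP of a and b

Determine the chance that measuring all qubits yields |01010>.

A full measurement returns |01010> with probability 1/2.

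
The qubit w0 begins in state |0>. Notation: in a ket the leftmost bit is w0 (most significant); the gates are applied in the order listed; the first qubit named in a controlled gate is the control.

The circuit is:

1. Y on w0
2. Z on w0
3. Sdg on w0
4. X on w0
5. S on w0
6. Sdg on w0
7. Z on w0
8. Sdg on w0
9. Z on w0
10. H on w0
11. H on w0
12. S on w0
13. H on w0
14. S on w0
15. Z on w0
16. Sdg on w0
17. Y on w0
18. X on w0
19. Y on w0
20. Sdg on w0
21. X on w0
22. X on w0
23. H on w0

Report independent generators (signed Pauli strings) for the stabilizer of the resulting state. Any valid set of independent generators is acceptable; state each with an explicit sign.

The stabilizer group can be generated by -Y, among other valid generating sets.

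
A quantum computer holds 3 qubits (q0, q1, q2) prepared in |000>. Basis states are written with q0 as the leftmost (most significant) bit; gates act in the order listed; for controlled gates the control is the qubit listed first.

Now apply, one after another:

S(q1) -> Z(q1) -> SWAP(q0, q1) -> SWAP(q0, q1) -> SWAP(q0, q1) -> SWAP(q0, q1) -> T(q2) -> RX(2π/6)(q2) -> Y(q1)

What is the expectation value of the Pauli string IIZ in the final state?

The observable IIZ averages to 1/2. Key observation: steps 3-6 multiply out to the identity, so the circuit reduces to the remaining gates.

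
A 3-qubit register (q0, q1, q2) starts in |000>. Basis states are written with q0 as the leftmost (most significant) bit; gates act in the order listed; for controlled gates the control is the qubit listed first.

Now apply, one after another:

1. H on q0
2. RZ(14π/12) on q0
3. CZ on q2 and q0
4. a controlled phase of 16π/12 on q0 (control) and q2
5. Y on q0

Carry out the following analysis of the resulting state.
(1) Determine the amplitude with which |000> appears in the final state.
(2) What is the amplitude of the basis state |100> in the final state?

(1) |000> carries amplitude sqrt(2)*exp(I*pi/12)/2 in the final state.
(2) The amplitude on |100> is -sqrt(2)*exp(11*I*pi/12)/2.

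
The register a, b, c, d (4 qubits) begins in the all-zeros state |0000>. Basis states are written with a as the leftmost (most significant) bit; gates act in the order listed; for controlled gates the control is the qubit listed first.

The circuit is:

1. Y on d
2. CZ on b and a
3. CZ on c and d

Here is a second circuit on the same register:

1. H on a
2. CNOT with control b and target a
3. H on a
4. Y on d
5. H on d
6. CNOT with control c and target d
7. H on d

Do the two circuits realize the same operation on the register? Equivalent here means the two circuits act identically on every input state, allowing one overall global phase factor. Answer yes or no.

Yes — the two circuits implement the same unitary up to a global phase.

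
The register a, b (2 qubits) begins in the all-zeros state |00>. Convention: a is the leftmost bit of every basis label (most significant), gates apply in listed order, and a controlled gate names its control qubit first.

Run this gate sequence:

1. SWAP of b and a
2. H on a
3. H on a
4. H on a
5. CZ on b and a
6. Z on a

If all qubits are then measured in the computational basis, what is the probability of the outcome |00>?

The probability of measuring |00> is 1/2.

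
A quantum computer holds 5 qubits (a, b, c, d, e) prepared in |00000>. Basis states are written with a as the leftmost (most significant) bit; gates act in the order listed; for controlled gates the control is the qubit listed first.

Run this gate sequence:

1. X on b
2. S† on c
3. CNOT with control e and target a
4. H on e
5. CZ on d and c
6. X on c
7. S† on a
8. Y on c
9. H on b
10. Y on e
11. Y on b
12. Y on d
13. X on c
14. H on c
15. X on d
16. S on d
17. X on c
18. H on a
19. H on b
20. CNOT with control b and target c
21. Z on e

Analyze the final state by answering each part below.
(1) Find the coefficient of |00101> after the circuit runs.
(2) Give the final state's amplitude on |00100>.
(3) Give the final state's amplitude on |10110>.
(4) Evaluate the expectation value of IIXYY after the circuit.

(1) The amplitude on |00101> is sqrt(2)/4.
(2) |00100> carries amplitude sqrt(2)/4 in the final state.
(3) The amplitude on |10110> is 0.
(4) The expectation value of IIXYY is 0.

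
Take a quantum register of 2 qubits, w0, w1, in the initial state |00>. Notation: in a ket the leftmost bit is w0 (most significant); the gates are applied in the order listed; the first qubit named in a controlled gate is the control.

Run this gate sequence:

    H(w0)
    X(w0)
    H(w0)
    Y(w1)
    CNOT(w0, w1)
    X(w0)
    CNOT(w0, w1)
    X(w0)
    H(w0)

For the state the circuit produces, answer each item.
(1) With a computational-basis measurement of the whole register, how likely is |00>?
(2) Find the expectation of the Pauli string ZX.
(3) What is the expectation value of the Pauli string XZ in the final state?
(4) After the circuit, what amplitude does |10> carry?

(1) Outcome |00> occurs with probability 1/2.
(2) In the final state, ZX has expectation 0.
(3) In the final state, XZ has expectation 1.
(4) The final state's coefficient on |10> equals sqrt(2)*I/2.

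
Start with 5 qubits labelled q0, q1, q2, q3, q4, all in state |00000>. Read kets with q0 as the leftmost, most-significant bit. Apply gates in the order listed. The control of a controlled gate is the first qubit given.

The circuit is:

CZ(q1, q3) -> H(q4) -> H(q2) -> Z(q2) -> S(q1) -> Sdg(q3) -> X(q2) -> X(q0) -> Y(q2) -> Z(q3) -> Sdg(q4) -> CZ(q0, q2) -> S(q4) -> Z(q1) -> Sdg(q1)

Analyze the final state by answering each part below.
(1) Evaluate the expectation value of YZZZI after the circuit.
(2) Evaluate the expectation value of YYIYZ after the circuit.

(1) In the final state, YZZZI has expectation 0.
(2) The expectation value of YYIYZ is 0.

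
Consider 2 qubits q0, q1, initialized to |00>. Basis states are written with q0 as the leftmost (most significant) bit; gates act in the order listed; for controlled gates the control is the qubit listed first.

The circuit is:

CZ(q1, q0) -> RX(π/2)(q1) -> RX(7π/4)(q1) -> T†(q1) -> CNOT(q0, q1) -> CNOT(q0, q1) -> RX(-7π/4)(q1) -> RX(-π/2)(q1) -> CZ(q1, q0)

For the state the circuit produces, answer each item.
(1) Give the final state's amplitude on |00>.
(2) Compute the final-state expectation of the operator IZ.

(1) The amplitude on |00> is (-2 + sqrt(2) - (sqrt(2) + 2)*exp(I*pi/4))*exp(3*I*pi/4)/4.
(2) In the final state, IZ has expectation sqrt(2)/4 + 1/2.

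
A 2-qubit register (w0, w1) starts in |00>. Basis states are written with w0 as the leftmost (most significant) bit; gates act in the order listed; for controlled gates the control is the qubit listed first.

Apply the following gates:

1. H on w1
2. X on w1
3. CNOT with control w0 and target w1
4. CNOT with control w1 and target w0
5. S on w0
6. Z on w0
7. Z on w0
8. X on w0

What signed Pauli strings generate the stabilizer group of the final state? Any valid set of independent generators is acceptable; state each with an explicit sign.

The final state is stabilized by the group generated by +XY, -ZZ; other independent generating sets are equally valid.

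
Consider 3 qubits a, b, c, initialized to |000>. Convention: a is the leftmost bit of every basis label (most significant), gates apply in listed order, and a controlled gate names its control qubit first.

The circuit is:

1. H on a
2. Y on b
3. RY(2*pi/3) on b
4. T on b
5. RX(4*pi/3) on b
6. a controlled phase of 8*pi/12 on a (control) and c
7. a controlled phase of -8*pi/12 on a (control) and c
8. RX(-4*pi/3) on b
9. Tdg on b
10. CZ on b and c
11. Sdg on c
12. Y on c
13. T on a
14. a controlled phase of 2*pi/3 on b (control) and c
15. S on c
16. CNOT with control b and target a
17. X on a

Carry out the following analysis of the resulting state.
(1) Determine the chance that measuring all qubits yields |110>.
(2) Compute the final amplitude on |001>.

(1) Outcome |110> occurs with probability 0. Key observation: steps 4-9 multiply out to the identity, so the circuit reduces to the remaining gates.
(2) The amplitude on |001> is sqrt(6)*exp(3*I*pi/4)/4.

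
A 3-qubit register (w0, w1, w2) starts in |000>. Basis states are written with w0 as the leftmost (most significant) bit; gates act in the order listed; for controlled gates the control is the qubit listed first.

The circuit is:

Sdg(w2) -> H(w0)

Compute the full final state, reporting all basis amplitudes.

The final amplitudes are sqrt(2)/2 on |000>, sqrt(2)/2 on |100>, and 0 on every other basis state.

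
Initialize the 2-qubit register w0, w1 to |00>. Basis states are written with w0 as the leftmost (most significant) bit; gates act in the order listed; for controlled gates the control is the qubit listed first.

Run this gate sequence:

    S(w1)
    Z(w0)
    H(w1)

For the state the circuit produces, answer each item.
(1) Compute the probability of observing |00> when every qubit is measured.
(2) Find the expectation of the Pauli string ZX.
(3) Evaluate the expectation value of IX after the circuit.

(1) The probability of measuring |00> is 1/2.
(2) The observable ZX averages to 1.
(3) In the final state, IX has expectation 1.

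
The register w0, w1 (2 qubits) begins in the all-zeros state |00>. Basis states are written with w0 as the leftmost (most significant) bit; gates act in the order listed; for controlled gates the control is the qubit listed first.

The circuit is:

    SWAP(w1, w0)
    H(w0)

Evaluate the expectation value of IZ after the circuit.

The observable IZ averages to 1.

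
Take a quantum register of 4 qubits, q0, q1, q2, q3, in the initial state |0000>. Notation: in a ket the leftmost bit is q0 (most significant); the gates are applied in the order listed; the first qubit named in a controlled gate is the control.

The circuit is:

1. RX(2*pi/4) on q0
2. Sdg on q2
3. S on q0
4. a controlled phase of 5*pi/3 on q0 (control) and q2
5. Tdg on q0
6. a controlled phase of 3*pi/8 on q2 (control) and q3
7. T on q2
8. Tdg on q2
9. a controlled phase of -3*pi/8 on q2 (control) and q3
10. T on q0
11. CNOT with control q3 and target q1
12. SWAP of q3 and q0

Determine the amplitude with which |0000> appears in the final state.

The amplitude on |0000> is sqrt(2)/2. Key observation: gates 5-10 undo each other exactly, leaving only the rest of the circuit to track.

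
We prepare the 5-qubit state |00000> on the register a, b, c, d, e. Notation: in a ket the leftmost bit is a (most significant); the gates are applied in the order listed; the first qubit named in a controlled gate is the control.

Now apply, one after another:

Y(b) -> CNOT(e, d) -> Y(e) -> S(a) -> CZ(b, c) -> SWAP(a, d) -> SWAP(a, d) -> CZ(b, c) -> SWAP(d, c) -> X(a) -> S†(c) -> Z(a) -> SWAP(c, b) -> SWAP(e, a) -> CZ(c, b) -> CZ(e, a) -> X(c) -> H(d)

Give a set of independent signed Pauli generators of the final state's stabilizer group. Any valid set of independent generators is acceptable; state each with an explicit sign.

The stabilizer group can be generated by +IIIXI, -ZIIII, +IZIII, +IIZII, -IIIIZ, among other valid generating sets. Key observation: the block from step 5 through step 8 cancels to the identity and can be dropped.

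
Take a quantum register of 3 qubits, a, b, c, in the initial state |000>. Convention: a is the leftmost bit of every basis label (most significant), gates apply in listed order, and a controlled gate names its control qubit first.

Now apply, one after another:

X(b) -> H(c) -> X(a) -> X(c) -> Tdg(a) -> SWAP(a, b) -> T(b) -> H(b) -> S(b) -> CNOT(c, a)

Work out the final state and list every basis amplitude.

The final amplitudes are 0 on |000>, 1/2 on |001>, 0 on |010>, -I/2 on |011>, 1/2 on |100>, 0 on |101>, -I/2 on |110>, 0 on |111>.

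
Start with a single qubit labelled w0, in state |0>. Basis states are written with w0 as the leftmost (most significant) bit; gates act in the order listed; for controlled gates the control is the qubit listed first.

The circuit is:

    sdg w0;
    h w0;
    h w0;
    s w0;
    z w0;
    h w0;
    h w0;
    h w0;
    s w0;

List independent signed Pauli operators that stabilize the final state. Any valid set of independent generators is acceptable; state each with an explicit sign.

The final state is stabilized by the group generated by +Y; other independent generating sets are equally valid.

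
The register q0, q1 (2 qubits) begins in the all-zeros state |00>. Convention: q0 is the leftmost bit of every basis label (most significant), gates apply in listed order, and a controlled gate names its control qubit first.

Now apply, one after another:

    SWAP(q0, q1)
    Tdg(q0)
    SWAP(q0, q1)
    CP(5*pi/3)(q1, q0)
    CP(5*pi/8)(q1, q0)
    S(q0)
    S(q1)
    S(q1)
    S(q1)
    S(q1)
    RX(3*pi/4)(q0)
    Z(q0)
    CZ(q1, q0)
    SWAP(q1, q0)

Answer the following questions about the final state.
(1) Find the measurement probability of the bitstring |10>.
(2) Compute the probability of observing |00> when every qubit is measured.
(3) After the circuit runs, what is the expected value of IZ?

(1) The probability of measuring |10> is 0. Key observation: the block from step 7 through step 10 cancels to the identity and can be dropped.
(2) A full measurement returns |00> with probability 1/2 - sqrt(2)/4.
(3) The expectation value of IZ is -sqrt(2)/2.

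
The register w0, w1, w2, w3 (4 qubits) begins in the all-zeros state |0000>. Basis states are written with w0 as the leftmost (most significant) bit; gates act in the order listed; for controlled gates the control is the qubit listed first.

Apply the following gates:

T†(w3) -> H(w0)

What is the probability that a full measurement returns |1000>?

A full measurement returns |1000> with probability 1/2.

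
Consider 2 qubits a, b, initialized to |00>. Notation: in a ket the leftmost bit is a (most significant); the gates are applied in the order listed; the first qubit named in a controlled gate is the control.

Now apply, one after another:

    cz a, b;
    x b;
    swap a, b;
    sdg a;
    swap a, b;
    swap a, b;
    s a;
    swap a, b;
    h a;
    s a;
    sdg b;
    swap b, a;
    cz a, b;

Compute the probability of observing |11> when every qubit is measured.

Outcome |11> occurs with probability 1/2. Key observation: steps 3-8 multiply out to the identity, so the circuit reduces to the remaining gates.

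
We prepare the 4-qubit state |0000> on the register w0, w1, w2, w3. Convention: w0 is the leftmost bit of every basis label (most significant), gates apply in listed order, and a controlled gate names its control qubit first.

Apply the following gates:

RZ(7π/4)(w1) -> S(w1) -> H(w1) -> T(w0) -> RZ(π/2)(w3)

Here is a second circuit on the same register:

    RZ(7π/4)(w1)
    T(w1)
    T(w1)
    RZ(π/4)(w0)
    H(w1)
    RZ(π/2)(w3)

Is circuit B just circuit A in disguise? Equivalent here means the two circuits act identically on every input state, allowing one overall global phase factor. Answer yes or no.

Yes — the two circuits implement the same unitary up to a global phase.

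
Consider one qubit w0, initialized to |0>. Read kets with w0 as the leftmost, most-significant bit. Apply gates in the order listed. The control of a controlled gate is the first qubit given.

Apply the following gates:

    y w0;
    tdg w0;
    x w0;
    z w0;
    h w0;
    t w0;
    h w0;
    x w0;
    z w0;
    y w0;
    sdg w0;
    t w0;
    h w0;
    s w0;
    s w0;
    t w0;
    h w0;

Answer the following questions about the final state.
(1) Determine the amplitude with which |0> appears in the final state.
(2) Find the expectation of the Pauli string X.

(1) The amplitude on |0> is 1/4 + I/4 + sqrt(2)*I/4.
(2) The expectation value of X is -1/2.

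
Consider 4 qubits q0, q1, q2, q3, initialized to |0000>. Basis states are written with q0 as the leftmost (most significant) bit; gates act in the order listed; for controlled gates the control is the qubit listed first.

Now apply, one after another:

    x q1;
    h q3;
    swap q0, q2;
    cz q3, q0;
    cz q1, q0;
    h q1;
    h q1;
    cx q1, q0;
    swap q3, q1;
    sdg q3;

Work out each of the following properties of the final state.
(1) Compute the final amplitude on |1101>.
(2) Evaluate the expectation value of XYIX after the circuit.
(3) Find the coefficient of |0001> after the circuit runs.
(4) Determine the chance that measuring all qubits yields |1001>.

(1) |1101> carries amplitude -sqrt(2)*I/2 in the final state. Key observation: gates 6-7 undo each other exactly, leaving only the rest of the circuit to track.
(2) In the final state, XYIX has expectation 0.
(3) The amplitude on |0001> is 0.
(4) The probability of measuring |1001> is 1/2.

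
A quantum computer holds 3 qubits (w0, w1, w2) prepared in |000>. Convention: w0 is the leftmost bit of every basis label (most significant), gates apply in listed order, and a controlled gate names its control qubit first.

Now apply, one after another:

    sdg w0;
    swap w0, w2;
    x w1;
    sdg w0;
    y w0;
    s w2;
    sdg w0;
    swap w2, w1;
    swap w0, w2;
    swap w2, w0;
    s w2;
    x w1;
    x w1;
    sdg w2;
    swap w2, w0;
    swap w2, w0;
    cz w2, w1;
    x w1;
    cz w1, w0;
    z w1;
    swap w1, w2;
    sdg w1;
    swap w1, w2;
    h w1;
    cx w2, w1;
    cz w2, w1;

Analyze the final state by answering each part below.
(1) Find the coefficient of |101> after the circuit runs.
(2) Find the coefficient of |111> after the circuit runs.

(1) The final state's coefficient on |101> equals sqrt(2)*I/2.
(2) The final state's coefficient on |111> equals sqrt(2)*I/2.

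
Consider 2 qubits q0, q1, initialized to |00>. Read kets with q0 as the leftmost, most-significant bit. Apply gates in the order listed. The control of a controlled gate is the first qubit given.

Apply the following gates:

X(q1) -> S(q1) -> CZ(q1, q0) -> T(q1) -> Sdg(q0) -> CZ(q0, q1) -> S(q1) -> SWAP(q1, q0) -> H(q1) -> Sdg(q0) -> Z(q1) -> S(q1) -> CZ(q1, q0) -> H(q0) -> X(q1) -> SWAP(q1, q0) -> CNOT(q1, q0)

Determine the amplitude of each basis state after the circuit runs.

After the circuit, the state carries amplitude -exp(I*pi/4)/2 on |00>, -exp(3*I*pi/4)/2 on |01>, exp(3*I*pi/4)/2 on |10>, exp(I*pi/4)/2 on |11>.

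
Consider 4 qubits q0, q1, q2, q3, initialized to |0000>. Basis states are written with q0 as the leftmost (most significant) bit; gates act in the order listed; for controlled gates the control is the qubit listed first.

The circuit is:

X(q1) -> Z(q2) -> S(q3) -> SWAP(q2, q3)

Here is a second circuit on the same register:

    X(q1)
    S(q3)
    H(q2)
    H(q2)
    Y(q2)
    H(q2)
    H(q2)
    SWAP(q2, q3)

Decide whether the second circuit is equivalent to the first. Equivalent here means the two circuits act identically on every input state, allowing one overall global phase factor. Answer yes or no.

No: there is an input state on which the two circuits produce genuinely different outputs (not merely differing by a phase).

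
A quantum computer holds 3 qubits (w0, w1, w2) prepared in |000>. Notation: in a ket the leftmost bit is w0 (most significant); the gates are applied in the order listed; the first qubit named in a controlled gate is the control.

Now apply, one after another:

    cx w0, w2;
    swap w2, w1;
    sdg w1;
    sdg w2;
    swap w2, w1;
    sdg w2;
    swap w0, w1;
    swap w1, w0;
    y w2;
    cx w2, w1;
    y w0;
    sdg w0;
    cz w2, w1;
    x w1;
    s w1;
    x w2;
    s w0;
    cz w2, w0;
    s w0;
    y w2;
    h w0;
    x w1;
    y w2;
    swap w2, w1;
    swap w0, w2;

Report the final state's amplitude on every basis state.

After the circuit, the state carries amplitude sqrt(2)*I/2 on |100>, -sqrt(2)*I/2 on |101>, and 0 on every other basis state.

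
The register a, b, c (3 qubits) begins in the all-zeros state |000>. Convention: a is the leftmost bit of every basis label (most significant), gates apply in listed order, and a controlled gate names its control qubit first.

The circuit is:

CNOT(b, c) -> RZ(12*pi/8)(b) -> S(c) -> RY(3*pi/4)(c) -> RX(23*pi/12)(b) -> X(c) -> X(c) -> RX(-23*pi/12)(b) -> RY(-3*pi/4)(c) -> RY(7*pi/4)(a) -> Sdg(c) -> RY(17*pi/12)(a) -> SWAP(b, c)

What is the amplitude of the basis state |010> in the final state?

|010> carries amplitude 0 in the final state. Key observation: the block from step 4 through step 9 cancels to the identity and can be dropped.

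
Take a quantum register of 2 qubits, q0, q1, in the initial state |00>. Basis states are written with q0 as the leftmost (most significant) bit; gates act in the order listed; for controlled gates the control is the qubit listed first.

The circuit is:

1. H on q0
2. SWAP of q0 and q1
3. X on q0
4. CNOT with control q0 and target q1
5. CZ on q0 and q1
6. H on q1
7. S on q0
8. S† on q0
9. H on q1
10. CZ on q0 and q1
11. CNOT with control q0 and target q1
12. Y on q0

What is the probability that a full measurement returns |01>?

A full measurement returns |01> with probability 1/2. Key observation: gates 4-11 undo each other exactly, leaving only the rest of the circuit to track.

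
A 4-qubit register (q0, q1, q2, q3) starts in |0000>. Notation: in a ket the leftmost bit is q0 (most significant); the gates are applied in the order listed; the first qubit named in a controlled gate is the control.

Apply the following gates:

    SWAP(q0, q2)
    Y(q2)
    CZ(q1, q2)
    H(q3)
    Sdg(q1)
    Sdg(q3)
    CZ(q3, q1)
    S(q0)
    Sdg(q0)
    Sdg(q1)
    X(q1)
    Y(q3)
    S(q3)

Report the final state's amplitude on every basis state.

After the circuit, the state carries amplitude -sqrt(2)*I/2 on |0110>, -sqrt(2)*I/2 on |0111>, and 0 on every other basis state.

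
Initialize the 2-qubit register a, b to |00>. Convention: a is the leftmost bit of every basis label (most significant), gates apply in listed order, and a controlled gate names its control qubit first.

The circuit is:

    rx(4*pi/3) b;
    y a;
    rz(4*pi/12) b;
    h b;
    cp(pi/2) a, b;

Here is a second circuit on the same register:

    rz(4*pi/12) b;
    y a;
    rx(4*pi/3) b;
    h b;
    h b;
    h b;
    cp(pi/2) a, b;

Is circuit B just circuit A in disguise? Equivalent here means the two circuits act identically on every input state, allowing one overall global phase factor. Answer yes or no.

No: there is an input state on which the two circuits produce genuinely different outputs (not merely differing by a phase).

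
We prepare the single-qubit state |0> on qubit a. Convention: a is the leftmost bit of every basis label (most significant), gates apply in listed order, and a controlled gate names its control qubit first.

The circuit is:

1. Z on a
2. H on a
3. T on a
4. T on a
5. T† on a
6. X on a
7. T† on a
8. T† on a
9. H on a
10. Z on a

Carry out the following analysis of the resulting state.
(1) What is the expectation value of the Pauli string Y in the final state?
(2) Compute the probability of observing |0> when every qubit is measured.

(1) The expectation value of Y is -sqrt(2)/2.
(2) The probability of measuring |0> is 1/2 - sqrt(2)/4.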